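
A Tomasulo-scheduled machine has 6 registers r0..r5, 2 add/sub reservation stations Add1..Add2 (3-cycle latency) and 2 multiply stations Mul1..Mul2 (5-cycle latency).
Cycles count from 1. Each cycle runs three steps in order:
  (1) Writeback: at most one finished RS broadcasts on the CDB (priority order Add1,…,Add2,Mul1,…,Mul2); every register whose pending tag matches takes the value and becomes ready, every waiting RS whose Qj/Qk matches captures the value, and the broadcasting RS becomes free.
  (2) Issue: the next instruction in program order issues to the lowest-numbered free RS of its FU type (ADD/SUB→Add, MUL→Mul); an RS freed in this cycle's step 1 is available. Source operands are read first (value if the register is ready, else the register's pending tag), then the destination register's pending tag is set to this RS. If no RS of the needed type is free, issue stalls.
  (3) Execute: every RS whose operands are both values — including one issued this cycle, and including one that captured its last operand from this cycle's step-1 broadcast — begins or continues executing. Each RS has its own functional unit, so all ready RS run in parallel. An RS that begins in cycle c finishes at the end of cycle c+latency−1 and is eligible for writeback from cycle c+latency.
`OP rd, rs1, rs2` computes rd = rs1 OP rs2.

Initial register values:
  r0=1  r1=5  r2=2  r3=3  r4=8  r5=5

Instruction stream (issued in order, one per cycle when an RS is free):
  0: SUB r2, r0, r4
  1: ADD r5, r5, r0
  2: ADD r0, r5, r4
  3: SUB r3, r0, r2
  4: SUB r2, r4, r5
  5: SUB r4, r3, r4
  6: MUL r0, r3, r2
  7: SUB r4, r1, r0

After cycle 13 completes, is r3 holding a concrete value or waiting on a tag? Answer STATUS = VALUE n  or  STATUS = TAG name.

  c1: issue SUB r2<-Add1  regs: r0:1,r1:5,r2:Add1,r3:3,r4:8,r5:5
  c2: issue ADD r5<-Add2  regs: r0:1,r1:5,r2:Add1,r3:3,r4:8,r5:Add2
  c3: stall  regs: r0:1,r1:5,r2:Add1,r3:3,r4:8,r5:Add2
  c4: CDB Add1=-7; issue ADD r0<-Add1  regs: r0:Add1,r1:5,r2:-7,r3:3,r4:8,r5:Add2
  c5: CDB Add2=6; issue SUB r3<-Add2  regs: r0:Add1,r1:5,r2:-7,r3:Add2,r4:8,r5:6
  c6: stall  regs: r0:Add1,r1:5,r2:-7,r3:Add2,r4:8,r5:6
  c7: stall  regs: r0:Add1,r1:5,r2:-7,r3:Add2,r4:8,r5:6
  c8: CDB Add1=14; issue SUB r2<-Add1  regs: r0:14,r1:5,r2:Add1,r3:Add2,r4:8,r5:6
  c9: stall  regs: r0:14,r1:5,r2:Add1,r3:Add2,r4:8,r5:6
  c10: stall  regs: r0:14,r1:5,r2:Add1,r3:Add2,r4:8,r5:6
  c11: CDB Add1=2; issue SUB r4<-Add1  regs: r0:14,r1:5,r2:2,r3:Add2,r4:Add1,r5:6
  c12: CDB Add2=21; issue MUL r0<-Mul1  regs: r0:Mul1,r1:5,r2:2,r3:21,r4:Add1,r5:6
  c13: issue SUB r4<-Add2  regs: r0:Mul1,r1:5,r2:2,r3:21,r4:Add2,r5:6

STATUS = VALUE 21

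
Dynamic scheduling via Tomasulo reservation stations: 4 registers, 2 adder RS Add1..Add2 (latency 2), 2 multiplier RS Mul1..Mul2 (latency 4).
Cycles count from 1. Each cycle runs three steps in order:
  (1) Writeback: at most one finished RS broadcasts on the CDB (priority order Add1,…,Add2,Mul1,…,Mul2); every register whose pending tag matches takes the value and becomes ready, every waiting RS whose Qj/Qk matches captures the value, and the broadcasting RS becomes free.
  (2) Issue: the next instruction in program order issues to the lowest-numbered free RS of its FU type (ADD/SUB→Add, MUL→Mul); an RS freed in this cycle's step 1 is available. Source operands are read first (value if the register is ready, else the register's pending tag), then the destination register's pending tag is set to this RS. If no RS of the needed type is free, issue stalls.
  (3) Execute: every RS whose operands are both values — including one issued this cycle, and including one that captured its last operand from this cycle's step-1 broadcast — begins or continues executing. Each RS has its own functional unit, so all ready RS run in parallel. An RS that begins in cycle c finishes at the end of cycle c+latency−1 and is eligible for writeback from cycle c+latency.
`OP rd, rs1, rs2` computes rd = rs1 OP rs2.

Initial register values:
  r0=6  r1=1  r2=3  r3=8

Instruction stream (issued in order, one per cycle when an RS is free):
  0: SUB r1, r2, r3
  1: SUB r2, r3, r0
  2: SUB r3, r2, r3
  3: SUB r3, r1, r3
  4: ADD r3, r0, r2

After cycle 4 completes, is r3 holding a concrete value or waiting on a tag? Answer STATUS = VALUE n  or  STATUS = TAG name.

STATUS = TAG Add2

cycle 1: issue SUB r1<-Add1 // r0:6,r1:Add1,r2:3,r3:8
cycle 2: issue SUB r2<-Add2 // r0:6,r1:Add1,r2:Add2,r3:8
cycle 3: CDB Add1=-5; issue SUB r3<-Add1 // r0:6,r1:-5,r2:Add2,r3:Add1
cycle 4: CDB Add2=2; issue SUB r3<-Add2 // r0:6,r1:-5,r2:2,r3:Add2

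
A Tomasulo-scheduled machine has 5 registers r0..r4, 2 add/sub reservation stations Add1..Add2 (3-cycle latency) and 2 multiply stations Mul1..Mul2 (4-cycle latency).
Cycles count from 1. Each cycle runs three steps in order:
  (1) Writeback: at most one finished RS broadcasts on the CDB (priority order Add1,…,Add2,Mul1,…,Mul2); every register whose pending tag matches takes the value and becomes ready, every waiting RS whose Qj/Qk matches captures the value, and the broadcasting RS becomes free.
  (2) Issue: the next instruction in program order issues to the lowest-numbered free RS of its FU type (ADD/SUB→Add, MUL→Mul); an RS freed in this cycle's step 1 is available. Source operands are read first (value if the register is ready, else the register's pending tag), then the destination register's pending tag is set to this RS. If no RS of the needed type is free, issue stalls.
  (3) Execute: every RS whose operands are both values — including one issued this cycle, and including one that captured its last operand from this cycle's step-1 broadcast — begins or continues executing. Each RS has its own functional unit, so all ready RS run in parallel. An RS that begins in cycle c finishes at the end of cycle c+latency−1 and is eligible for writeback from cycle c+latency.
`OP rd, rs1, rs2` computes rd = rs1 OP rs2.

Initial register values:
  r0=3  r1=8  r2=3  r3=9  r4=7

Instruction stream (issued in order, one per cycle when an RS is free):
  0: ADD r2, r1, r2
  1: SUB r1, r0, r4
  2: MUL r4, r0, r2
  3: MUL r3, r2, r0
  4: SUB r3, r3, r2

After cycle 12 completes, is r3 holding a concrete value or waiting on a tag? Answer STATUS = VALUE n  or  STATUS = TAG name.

STATUS = VALUE 22

cycle 1: issue ADD r2<-Add1 // r0:3,r1:8,r2:Add1,r3:9,r4:7
cycle 2: issue SUB r1<-Add2 // r0:3,r1:Add2,r2:Add1,r3:9,r4:7
cycle 3: issue MUL r4<-Mul1 // r0:3,r1:Add2,r2:Add1,r3:9,r4:Mul1
cycle 4: CDB Add1=11; issue MUL r3<-Mul2 // r0:3,r1:Add2,r2:11,r3:Mul2,r4:Mul1
cycle 5: CDB Add2=-4; issue SUB r3<-Add1 // r0:3,r1:-4,r2:11,r3:Add1,r4:Mul1
cycle 6: - // r0:3,r1:-4,r2:11,r3:Add1,r4:Mul1
cycle 7: - // r0:3,r1:-4,r2:11,r3:Add1,r4:Mul1
cycle 8: CDB Mul1=33 // r0:3,r1:-4,r2:11,r3:Add1,r4:33
cycle 9: CDB Mul2=33 // r0:3,r1:-4,r2:11,r3:Add1,r4:33
cycle 10: - // r0:3,r1:-4,r2:11,r3:Add1,r4:33
cycle 11: - // r0:3,r1:-4,r2:11,r3:Add1,r4:33
cycle 12: CDB Add1=22 // r0:3,r1:-4,r2:11,r3:22,r4:33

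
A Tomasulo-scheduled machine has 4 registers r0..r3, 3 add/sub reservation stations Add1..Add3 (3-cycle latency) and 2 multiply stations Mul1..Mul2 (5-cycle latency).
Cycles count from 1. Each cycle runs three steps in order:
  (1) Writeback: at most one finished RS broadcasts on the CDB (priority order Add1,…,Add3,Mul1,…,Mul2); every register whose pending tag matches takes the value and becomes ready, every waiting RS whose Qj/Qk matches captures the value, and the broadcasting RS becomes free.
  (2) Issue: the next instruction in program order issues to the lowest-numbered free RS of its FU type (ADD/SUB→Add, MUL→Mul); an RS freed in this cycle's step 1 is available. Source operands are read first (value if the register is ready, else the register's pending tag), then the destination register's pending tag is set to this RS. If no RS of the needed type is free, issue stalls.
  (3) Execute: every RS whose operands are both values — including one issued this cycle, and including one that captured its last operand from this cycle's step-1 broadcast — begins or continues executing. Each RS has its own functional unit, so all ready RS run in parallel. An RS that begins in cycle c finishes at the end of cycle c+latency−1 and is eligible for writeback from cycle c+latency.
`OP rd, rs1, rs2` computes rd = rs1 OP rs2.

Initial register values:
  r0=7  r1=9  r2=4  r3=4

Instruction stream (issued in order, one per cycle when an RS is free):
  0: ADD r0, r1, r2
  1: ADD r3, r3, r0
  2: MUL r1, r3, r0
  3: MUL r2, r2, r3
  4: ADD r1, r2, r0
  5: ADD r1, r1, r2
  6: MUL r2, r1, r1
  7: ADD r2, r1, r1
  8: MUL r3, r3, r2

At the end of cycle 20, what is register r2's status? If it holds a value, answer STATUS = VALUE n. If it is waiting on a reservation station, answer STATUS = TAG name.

STATUS = TAG Add2

  c1: issue ADD r0<-Add1  regs: r0:Add1,r1:9,r2:4,r3:4
  c2: issue ADD r3<-Add2  regs: r0:Add1,r1:9,r2:4,r3:Add2
  c3: issue MUL r1<-Mul1  regs: r0:Add1,r1:Mul1,r2:4,r3:Add2
  c4: CDB Add1=13; issue MUL r2<-Mul2  regs: r0:13,r1:Mul1,r2:Mul2,r3:Add2
  c5: issue ADD r1<-Add1  regs: r0:13,r1:Add1,r2:Mul2,r3:Add2
  c6: issue ADD r1<-Add3  regs: r0:13,r1:Add3,r2:Mul2,r3:Add2
  c7: CDB Add2=17; stall  regs: r0:13,r1:Add3,r2:Mul2,r3:17
  c8: stall  regs: r0:13,r1:Add3,r2:Mul2,r3:17
  c9: stall  regs: r0:13,r1:Add3,r2:Mul2,r3:17
  c10: stall  regs: r0:13,r1:Add3,r2:Mul2,r3:17
  c11: stall  regs: r0:13,r1:Add3,r2:Mul2,r3:17
  c12: CDB Mul1=221; issue MUL r2<-Mul1  regs: r0:13,r1:Add3,r2:Mul1,r3:17
  c13: CDB Mul2=68; issue ADD r2<-Add2  regs: r0:13,r1:Add3,r2:Add2,r3:17
  c14: issue MUL r3<-Mul2  regs: r0:13,r1:Add3,r2:Add2,r3:Mul2
  c15: -  regs: r0:13,r1:Add3,r2:Add2,r3:Mul2
  c16: CDB Add1=81  regs: r0:13,r1:Add3,r2:Add2,r3:Mul2
  c17: -  regs: r0:13,r1:Add3,r2:Add2,r3:Mul2
  c18: -  regs: r0:13,r1:Add3,r2:Add2,r3:Mul2
  c19: CDB Add3=149  regs: r0:13,r1:149,r2:Add2,r3:Mul2
  c20: -  regs: r0:13,r1:149,r2:Add2,r3:Mul2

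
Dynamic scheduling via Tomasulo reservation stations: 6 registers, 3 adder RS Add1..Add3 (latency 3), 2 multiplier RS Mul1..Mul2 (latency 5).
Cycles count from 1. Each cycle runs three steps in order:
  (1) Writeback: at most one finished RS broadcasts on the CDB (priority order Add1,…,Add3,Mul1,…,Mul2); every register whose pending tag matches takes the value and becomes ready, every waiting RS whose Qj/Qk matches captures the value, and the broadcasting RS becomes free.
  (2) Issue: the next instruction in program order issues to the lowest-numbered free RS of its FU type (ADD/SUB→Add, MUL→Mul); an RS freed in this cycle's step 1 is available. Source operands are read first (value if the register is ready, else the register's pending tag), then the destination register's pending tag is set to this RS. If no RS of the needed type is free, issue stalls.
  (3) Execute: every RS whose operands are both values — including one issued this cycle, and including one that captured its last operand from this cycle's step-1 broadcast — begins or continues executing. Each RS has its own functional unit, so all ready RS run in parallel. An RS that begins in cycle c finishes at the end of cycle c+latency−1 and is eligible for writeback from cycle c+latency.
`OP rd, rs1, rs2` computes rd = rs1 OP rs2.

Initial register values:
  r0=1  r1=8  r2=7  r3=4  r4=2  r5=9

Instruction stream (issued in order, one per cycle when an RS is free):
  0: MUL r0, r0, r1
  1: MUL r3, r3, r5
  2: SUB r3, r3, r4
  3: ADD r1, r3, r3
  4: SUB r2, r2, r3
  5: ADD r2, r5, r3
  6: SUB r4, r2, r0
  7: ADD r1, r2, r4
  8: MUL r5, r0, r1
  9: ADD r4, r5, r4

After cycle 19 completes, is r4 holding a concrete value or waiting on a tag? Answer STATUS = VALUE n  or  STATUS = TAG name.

  c1: issue MUL r0<-Mul1  regs: r0:Mul1,r1:8,r2:7,r3:4,r4:2,r5:9
  c2: issue MUL r3<-Mul2  regs: r0:Mul1,r1:8,r2:7,r3:Mul2,r4:2,r5:9
  c3: issue SUB r3<-Add1  regs: r0:Mul1,r1:8,r2:7,r3:Add1,r4:2,r5:9
  c4: issue ADD r1<-Add2  regs: r0:Mul1,r1:Add2,r2:7,r3:Add1,r4:2,r5:9
  c5: issue SUB r2<-Add3  regs: r0:Mul1,r1:Add2,r2:Add3,r3:Add1,r4:2,r5:9
  c6: CDB Mul1=8; stall  regs: r0:8,r1:Add2,r2:Add3,r3:Add1,r4:2,r5:9
  c7: CDB Mul2=36; stall  regs: r0:8,r1:Add2,r2:Add3,r3:Add1,r4:2,r5:9
  c8: stall  regs: r0:8,r1:Add2,r2:Add3,r3:Add1,r4:2,r5:9
  c9: stall  regs: r0:8,r1:Add2,r2:Add3,r3:Add1,r4:2,r5:9
  c10: CDB Add1=34; issue ADD r2<-Add1  regs: r0:8,r1:Add2,r2:Add1,r3:34,r4:2,r5:9
  c11: stall  regs: r0:8,r1:Add2,r2:Add1,r3:34,r4:2,r5:9
  c12: stall  regs: r0:8,r1:Add2,r2:Add1,r3:34,r4:2,r5:9
  c13: CDB Add1=43; issue SUB r4<-Add1  regs: r0:8,r1:Add2,r2:43,r3:34,r4:Add1,r5:9
  c14: CDB Add2=68; issue ADD r1<-Add2  regs: r0:8,r1:Add2,r2:43,r3:34,r4:Add1,r5:9
  c15: CDB Add3=-27; issue MUL r5<-Mul1  regs: r0:8,r1:Add2,r2:43,r3:34,r4:Add1,r5:Mul1
  c16: CDB Add1=35; issue ADD r4<-Add1  regs: r0:8,r1:Add2,r2:43,r3:34,r4:Add1,r5:Mul1
  c17: -  regs: r0:8,r1:Add2,r2:43,r3:34,r4:Add1,r5:Mul1
  c18: -  regs: r0:8,r1:Add2,r2:43,r3:34,r4:Add1,r5:Mul1
  c19: CDB Add2=78  regs: r0:8,r1:78,r2:43,r3:34,r4:Add1,r5:Mul1

STATUS = TAG Add1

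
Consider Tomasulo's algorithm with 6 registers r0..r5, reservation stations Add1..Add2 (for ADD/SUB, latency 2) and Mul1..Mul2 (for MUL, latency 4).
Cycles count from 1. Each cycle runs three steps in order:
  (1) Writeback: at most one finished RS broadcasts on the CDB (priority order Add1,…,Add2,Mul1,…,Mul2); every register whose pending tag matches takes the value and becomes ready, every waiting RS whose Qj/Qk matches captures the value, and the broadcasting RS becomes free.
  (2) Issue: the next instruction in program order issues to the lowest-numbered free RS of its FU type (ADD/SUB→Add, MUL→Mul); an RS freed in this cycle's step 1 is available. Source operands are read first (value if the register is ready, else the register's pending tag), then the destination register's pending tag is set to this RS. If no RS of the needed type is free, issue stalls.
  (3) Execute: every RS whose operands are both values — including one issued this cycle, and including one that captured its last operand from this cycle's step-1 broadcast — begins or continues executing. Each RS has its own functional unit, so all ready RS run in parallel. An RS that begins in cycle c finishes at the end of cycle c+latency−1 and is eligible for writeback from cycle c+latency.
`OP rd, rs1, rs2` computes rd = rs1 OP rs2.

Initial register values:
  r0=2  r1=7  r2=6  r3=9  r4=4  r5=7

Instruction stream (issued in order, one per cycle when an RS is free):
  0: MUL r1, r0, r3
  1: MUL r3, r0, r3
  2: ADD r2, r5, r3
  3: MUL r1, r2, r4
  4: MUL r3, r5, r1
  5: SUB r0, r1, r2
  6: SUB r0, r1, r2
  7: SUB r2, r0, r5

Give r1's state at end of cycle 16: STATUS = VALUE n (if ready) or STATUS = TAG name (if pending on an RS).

c1: issue MUL r1<-Mul1 | r0:2,r1:Mul1,r2:6,r3:9,r4:4,r5:7
c2: issue MUL r3<-Mul2 | r0:2,r1:Mul1,r2:6,r3:Mul2,r4:4,r5:7
c3: issue ADD r2<-Add1 | r0:2,r1:Mul1,r2:Add1,r3:Mul2,r4:4,r5:7
c4: stall | r0:2,r1:Mul1,r2:Add1,r3:Mul2,r4:4,r5:7
c5: CDB Mul1=18; issue MUL r1<-Mul1 | r0:2,r1:Mul1,r2:Add1,r3:Mul2,r4:4,r5:7
c6: CDB Mul2=18; issue MUL r3<-Mul2 | r0:2,r1:Mul1,r2:Add1,r3:Mul2,r4:4,r5:7
c7: issue SUB r0<-Add2 | r0:Add2,r1:Mul1,r2:Add1,r3:Mul2,r4:4,r5:7
c8: CDB Add1=25; issue SUB r0<-Add1 | r0:Add1,r1:Mul1,r2:25,r3:Mul2,r4:4,r5:7
c9: stall | r0:Add1,r1:Mul1,r2:25,r3:Mul2,r4:4,r5:7
c10: stall | r0:Add1,r1:Mul1,r2:25,r3:Mul2,r4:4,r5:7
c11: stall | r0:Add1,r1:Mul1,r2:25,r3:Mul2,r4:4,r5:7
c12: CDB Mul1=100; stall | r0:Add1,r1:100,r2:25,r3:Mul2,r4:4,r5:7
c13: stall | r0:Add1,r1:100,r2:25,r3:Mul2,r4:4,r5:7
c14: CDB Add1=75; issue SUB r2<-Add1 | r0:75,r1:100,r2:Add1,r3:Mul2,r4:4,r5:7
c15: CDB Add2=75 | r0:75,r1:100,r2:Add1,r3:Mul2,r4:4,r5:7
c16: CDB Add1=68 | r0:75,r1:100,r2:68,r3:Mul2,r4:4,r5:7

STATUS = VALUE 100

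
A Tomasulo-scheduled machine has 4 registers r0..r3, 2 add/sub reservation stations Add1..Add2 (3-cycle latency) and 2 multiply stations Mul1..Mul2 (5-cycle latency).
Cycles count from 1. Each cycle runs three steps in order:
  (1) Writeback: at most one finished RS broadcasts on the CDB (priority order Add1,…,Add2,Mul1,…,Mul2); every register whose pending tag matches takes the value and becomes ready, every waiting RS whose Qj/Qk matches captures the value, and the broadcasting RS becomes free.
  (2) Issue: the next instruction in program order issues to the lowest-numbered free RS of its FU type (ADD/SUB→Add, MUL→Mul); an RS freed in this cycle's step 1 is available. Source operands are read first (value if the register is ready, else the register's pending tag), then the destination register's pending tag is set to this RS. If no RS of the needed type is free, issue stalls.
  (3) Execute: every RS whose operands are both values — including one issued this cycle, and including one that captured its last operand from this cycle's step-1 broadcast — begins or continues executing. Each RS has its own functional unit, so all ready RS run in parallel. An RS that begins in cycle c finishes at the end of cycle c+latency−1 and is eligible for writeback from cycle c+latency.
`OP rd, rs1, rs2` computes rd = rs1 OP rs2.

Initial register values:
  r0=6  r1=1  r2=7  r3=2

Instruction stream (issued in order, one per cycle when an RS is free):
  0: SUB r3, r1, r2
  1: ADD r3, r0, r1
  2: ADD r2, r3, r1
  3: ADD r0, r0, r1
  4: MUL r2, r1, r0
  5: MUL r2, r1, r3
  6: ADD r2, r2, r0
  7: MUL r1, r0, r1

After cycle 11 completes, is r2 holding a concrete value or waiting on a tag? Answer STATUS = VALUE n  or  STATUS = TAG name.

c1: issue SUB r3<-Add1 | r0:6,r1:1,r2:7,r3:Add1
c2: issue ADD r3<-Add2 | r0:6,r1:1,r2:7,r3:Add2
c3: stall | r0:6,r1:1,r2:7,r3:Add2
c4: CDB Add1=-6; issue ADD r2<-Add1 | r0:6,r1:1,r2:Add1,r3:Add2
c5: CDB Add2=7; issue ADD r0<-Add2 | r0:Add2,r1:1,r2:Add1,r3:7
c6: issue MUL r2<-Mul1 | r0:Add2,r1:1,r2:Mul1,r3:7
c7: issue MUL r2<-Mul2 | r0:Add2,r1:1,r2:Mul2,r3:7
c8: CDB Add1=8; issue ADD r2<-Add1 | r0:Add2,r1:1,r2:Add1,r3:7
c9: CDB Add2=7; stall | r0:7,r1:1,r2:Add1,r3:7
c10: stall | r0:7,r1:1,r2:Add1,r3:7
c11: stall | r0:7,r1:1,r2:Add1,r3:7

STATUS = TAG Add1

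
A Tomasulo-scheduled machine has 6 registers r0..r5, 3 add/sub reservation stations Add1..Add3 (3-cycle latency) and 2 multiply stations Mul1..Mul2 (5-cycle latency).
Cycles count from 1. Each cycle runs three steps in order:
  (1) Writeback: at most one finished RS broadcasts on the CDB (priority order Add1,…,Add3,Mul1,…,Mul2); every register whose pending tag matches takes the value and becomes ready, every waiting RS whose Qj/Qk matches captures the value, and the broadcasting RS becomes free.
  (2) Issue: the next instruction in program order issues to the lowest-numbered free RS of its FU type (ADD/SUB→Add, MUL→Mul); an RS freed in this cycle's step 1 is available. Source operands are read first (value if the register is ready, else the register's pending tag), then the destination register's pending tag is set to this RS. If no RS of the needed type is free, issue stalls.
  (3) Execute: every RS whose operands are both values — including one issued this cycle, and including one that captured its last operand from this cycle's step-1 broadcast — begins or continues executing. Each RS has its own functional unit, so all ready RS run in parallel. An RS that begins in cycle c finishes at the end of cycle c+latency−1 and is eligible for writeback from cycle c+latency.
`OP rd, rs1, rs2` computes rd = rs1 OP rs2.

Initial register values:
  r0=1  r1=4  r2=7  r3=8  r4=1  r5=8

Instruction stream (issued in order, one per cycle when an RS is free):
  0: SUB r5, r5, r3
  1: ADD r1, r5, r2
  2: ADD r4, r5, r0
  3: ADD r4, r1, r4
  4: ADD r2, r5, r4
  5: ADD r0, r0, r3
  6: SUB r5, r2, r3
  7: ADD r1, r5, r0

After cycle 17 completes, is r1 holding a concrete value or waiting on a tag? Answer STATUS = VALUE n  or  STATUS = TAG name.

  c1: issue SUB r5<-Add1  regs: r0:1,r1:4,r2:7,r3:8,r4:1,r5:Add1
  c2: issue ADD r1<-Add2  regs: r0:1,r1:Add2,r2:7,r3:8,r4:1,r5:Add1
  c3: issue ADD r4<-Add3  regs: r0:1,r1:Add2,r2:7,r3:8,r4:Add3,r5:Add1
  c4: CDB Add1=0; issue ADD r4<-Add1  regs: r0:1,r1:Add2,r2:7,r3:8,r4:Add1,r5:0
  c5: stall  regs: r0:1,r1:Add2,r2:7,r3:8,r4:Add1,r5:0
  c6: stall  regs: r0:1,r1:Add2,r2:7,r3:8,r4:Add1,r5:0
  c7: CDB Add2=7; issue ADD r2<-Add2  regs: r0:1,r1:7,r2:Add2,r3:8,r4:Add1,r5:0
  c8: CDB Add3=1; issue ADD r0<-Add3  regs: r0:Add3,r1:7,r2:Add2,r3:8,r4:Add1,r5:0
  c9: stall  regs: r0:Add3,r1:7,r2:Add2,r3:8,r4:Add1,r5:0
  c10: stall  regs: r0:Add3,r1:7,r2:Add2,r3:8,r4:Add1,r5:0
  c11: CDB Add1=8; issue SUB r5<-Add1  regs: r0:Add3,r1:7,r2:Add2,r3:8,r4:8,r5:Add1
  c12: CDB Add3=9; issue ADD r1<-Add3  regs: r0:9,r1:Add3,r2:Add2,r3:8,r4:8,r5:Add1
  c13: -  regs: r0:9,r1:Add3,r2:Add2,r3:8,r4:8,r5:Add1
  c14: CDB Add2=8  regs: r0:9,r1:Add3,r2:8,r3:8,r4:8,r5:Add1
  c15: -  regs: r0:9,r1:Add3,r2:8,r3:8,r4:8,r5:Add1
  c16: -  regs: r0:9,r1:Add3,r2:8,r3:8,r4:8,r5:Add1
  c17: CDB Add1=0  regs: r0:9,r1:Add3,r2:8,r3:8,r4:8,r5:0

STATUS = TAG Add3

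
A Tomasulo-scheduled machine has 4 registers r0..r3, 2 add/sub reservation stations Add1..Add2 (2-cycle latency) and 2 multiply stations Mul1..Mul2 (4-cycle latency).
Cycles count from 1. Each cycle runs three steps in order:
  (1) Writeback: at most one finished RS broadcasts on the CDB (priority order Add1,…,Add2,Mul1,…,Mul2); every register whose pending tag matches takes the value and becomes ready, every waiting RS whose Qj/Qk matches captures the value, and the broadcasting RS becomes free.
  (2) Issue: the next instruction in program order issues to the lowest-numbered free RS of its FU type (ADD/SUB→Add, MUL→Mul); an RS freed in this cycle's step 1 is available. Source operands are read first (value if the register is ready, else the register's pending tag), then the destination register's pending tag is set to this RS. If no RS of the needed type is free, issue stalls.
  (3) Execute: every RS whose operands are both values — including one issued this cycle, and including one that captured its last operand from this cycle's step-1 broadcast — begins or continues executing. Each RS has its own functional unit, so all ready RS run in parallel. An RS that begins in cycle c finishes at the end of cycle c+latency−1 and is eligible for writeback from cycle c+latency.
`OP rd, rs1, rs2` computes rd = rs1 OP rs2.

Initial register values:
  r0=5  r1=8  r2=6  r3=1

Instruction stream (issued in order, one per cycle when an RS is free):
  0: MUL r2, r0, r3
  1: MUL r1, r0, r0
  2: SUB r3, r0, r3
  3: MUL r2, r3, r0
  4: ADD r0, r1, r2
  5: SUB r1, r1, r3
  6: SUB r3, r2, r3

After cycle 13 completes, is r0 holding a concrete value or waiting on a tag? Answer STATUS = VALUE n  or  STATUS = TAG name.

cycle 1: issue MUL r2<-Mul1 // r0:5,r1:8,r2:Mul1,r3:1
cycle 2: issue MUL r1<-Mul2 // r0:5,r1:Mul2,r2:Mul1,r3:1
cycle 3: issue SUB r3<-Add1 // r0:5,r1:Mul2,r2:Mul1,r3:Add1
cycle 4: stall // r0:5,r1:Mul2,r2:Mul1,r3:Add1
cycle 5: CDB Add1=4; stall // r0:5,r1:Mul2,r2:Mul1,r3:4
cycle 6: CDB Mul1=5; issue MUL r2<-Mul1 // r0:5,r1:Mul2,r2:Mul1,r3:4
cycle 7: CDB Mul2=25; issue ADD r0<-Add1 // r0:Add1,r1:25,r2:Mul1,r3:4
cycle 8: issue SUB r1<-Add2 // r0:Add1,r1:Add2,r2:Mul1,r3:4
cycle 9: stall // r0:Add1,r1:Add2,r2:Mul1,r3:4
cycle 10: CDB Add2=21; issue SUB r3<-Add2 // r0:Add1,r1:21,r2:Mul1,r3:Add2
cycle 11: CDB Mul1=20 // r0:Add1,r1:21,r2:20,r3:Add2
cycle 12: - // r0:Add1,r1:21,r2:20,r3:Add2
cycle 13: CDB Add1=45 // r0:45,r1:21,r2:20,r3:Add2

STATUS = VALUE 45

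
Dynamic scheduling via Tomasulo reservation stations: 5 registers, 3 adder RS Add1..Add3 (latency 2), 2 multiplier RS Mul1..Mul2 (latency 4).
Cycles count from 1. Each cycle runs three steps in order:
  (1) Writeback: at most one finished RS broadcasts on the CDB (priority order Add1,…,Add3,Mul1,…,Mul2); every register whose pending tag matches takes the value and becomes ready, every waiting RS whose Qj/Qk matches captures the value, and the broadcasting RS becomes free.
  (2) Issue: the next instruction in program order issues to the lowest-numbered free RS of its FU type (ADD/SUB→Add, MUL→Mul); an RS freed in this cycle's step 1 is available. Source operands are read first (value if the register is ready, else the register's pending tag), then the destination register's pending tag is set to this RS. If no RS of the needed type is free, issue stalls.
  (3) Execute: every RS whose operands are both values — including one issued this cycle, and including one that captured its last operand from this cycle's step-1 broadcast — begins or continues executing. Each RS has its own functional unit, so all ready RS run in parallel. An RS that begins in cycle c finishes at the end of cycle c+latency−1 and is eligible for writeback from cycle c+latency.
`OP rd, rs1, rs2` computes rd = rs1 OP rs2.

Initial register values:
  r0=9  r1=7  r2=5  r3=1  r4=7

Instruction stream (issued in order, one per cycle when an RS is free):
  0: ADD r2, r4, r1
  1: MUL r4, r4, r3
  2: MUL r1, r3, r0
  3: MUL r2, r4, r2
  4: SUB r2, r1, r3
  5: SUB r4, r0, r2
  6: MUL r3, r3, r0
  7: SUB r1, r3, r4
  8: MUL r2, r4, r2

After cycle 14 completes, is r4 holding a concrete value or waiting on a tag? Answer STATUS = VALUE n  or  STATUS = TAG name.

STATUS = VALUE 1

cycle 1: issue ADD r2<-Add1 // r0:9,r1:7,r2:Add1,r3:1,r4:7
cycle 2: issue MUL r4<-Mul1 // r0:9,r1:7,r2:Add1,r3:1,r4:Mul1
cycle 3: CDB Add1=14; issue MUL r1<-Mul2 // r0:9,r1:Mul2,r2:14,r3:1,r4:Mul1
cycle 4: stall // r0:9,r1:Mul2,r2:14,r3:1,r4:Mul1
cycle 5: stall // r0:9,r1:Mul2,r2:14,r3:1,r4:Mul1
cycle 6: CDB Mul1=7; issue MUL r2<-Mul1 // r0:9,r1:Mul2,r2:Mul1,r3:1,r4:7
cycle 7: CDB Mul2=9; issue SUB r2<-Add1 // r0:9,r1:9,r2:Add1,r3:1,r4:7
cycle 8: issue SUB r4<-Add2 // r0:9,r1:9,r2:Add1,r3:1,r4:Add2
cycle 9: CDB Add1=8; issue MUL r3<-Mul2 // r0:9,r1:9,r2:8,r3:Mul2,r4:Add2
cycle 10: CDB Mul1=98; issue SUB r1<-Add1 // r0:9,r1:Add1,r2:8,r3:Mul2,r4:Add2
cycle 11: CDB Add2=1; issue MUL r2<-Mul1 // r0:9,r1:Add1,r2:Mul1,r3:Mul2,r4:1
cycle 12: - // r0:9,r1:Add1,r2:Mul1,r3:Mul2,r4:1
cycle 13: CDB Mul2=9 // r0:9,r1:Add1,r2:Mul1,r3:9,r4:1
cycle 14: - // r0:9,r1:Add1,r2:Mul1,r3:9,r4:1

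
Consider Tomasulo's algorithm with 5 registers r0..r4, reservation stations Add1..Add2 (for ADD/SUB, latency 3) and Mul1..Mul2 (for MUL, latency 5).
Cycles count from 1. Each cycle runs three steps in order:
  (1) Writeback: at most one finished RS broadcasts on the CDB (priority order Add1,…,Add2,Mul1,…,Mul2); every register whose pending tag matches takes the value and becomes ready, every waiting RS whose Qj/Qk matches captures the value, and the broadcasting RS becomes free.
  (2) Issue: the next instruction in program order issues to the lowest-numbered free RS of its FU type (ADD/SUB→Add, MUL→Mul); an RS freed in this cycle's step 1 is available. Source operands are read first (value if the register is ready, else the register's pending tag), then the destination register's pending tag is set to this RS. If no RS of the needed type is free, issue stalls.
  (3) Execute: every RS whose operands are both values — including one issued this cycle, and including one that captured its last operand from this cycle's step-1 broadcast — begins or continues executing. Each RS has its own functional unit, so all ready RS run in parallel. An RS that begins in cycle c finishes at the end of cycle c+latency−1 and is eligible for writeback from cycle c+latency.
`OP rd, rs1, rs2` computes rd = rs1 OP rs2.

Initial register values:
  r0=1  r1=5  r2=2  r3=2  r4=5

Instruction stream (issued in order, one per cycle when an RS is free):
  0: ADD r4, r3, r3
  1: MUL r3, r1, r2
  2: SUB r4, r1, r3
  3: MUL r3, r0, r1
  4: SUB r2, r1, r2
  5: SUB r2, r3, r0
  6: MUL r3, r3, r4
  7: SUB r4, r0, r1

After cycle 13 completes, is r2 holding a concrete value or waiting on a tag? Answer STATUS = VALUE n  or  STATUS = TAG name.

STATUS = VALUE 4

c1: issue ADD r4<-Add1 | r0:1,r1:5,r2:2,r3:2,r4:Add1
c2: issue MUL r3<-Mul1 | r0:1,r1:5,r2:2,r3:Mul1,r4:Add1
c3: issue SUB r4<-Add2 | r0:1,r1:5,r2:2,r3:Mul1,r4:Add2
c4: CDB Add1=4; issue MUL r3<-Mul2 | r0:1,r1:5,r2:2,r3:Mul2,r4:Add2
c5: issue SUB r2<-Add1 | r0:1,r1:5,r2:Add1,r3:Mul2,r4:Add2
c6: stall | r0:1,r1:5,r2:Add1,r3:Mul2,r4:Add2
c7: CDB Mul1=10; stall | r0:1,r1:5,r2:Add1,r3:Mul2,r4:Add2
c8: CDB Add1=3; issue SUB r2<-Add1 | r0:1,r1:5,r2:Add1,r3:Mul2,r4:Add2
c9: CDB Mul2=5; issue MUL r3<-Mul1 | r0:1,r1:5,r2:Add1,r3:Mul1,r4:Add2
c10: CDB Add2=-5; issue SUB r4<-Add2 | r0:1,r1:5,r2:Add1,r3:Mul1,r4:Add2
c11: - | r0:1,r1:5,r2:Add1,r3:Mul1,r4:Add2
c12: CDB Add1=4 | r0:1,r1:5,r2:4,r3:Mul1,r4:Add2
c13: CDB Add2=-4 | r0:1,r1:5,r2:4,r3:Mul1,r4:-4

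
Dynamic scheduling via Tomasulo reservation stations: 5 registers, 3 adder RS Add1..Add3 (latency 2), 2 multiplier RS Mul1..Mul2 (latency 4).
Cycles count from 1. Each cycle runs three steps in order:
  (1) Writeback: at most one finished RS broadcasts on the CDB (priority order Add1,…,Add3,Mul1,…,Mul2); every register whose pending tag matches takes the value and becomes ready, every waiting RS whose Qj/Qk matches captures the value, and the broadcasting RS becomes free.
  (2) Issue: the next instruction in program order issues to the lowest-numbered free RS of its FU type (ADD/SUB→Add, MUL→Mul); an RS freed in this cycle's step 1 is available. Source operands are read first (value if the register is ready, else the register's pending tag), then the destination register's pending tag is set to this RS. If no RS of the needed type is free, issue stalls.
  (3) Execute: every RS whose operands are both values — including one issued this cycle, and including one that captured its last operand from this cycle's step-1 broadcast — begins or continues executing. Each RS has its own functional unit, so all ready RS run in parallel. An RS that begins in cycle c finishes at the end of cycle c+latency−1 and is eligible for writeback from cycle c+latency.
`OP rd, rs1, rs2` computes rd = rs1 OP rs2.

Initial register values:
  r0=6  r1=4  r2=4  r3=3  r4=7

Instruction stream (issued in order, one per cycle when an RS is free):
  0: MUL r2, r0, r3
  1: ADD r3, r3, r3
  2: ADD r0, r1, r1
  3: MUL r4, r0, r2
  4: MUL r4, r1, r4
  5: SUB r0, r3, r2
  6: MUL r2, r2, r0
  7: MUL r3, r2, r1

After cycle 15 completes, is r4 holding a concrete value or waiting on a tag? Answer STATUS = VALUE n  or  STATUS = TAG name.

STATUS = VALUE 576

  c1: issue MUL r2<-Mul1  regs: r0:6,r1:4,r2:Mul1,r3:3,r4:7
  c2: issue ADD r3<-Add1  regs: r0:6,r1:4,r2:Mul1,r3:Add1,r4:7
  c3: issue ADD r0<-Add2  regs: r0:Add2,r1:4,r2:Mul1,r3:Add1,r4:7
  c4: CDB Add1=6; issue MUL r4<-Mul2  regs: r0:Add2,r1:4,r2:Mul1,r3:6,r4:Mul2
  c5: CDB Add2=8; stall  regs: r0:8,r1:4,r2:Mul1,r3:6,r4:Mul2
  c6: CDB Mul1=18; issue MUL r4<-Mul1  regs: r0:8,r1:4,r2:18,r3:6,r4:Mul1
  c7: issue SUB r0<-Add1  regs: r0:Add1,r1:4,r2:18,r3:6,r4:Mul1
  c8: stall  regs: r0:Add1,r1:4,r2:18,r3:6,r4:Mul1
  c9: CDB Add1=-12; stall  regs: r0:-12,r1:4,r2:18,r3:6,r4:Mul1
  c10: CDB Mul2=144; issue MUL r2<-Mul2  regs: r0:-12,r1:4,r2:Mul2,r3:6,r4:Mul1
  c11: stall  regs: r0:-12,r1:4,r2:Mul2,r3:6,r4:Mul1
  c12: stall  regs: r0:-12,r1:4,r2:Mul2,r3:6,r4:Mul1
  c13: stall  regs: r0:-12,r1:4,r2:Mul2,r3:6,r4:Mul1
  c14: CDB Mul1=576; issue MUL r3<-Mul1  regs: r0:-12,r1:4,r2:Mul2,r3:Mul1,r4:576
  c15: CDB Mul2=-216  regs: r0:-12,r1:4,r2:-216,r3:Mul1,r4:576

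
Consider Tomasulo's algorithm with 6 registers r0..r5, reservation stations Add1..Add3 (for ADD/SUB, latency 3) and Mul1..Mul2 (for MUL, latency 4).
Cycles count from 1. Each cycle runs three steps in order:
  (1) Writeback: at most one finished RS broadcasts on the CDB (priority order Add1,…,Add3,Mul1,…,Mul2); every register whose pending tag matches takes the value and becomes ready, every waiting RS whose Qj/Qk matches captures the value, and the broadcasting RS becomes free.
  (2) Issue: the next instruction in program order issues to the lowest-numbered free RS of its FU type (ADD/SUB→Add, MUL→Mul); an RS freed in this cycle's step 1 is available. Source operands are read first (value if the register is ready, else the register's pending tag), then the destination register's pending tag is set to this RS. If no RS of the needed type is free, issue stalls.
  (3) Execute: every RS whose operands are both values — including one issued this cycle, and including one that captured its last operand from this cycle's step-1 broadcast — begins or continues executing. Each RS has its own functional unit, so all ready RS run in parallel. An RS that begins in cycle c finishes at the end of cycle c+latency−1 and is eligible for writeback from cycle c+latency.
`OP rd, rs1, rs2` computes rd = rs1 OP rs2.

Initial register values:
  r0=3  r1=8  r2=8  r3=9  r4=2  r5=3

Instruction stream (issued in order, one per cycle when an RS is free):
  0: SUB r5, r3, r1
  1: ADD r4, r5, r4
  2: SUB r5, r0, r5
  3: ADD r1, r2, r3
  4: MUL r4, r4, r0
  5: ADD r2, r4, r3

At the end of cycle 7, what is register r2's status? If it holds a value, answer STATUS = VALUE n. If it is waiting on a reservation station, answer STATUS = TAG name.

  c1: issue SUB r5<-Add1  regs: r0:3,r1:8,r2:8,r3:9,r4:2,r5:Add1
  c2: issue ADD r4<-Add2  regs: r0:3,r1:8,r2:8,r3:9,r4:Add2,r5:Add1
  c3: issue SUB r5<-Add3  regs: r0:3,r1:8,r2:8,r3:9,r4:Add2,r5:Add3
  c4: CDB Add1=1; issue ADD r1<-Add1  regs: r0:3,r1:Add1,r2:8,r3:9,r4:Add2,r5:Add3
  c5: issue MUL r4<-Mul1  regs: r0:3,r1:Add1,r2:8,r3:9,r4:Mul1,r5:Add3
  c6: stall  regs: r0:3,r1:Add1,r2:8,r3:9,r4:Mul1,r5:Add3
  c7: CDB Add1=17; issue ADD r2<-Add1  regs: r0:3,r1:17,r2:Add1,r3:9,r4:Mul1,r5:Add3

STATUS = TAG Add1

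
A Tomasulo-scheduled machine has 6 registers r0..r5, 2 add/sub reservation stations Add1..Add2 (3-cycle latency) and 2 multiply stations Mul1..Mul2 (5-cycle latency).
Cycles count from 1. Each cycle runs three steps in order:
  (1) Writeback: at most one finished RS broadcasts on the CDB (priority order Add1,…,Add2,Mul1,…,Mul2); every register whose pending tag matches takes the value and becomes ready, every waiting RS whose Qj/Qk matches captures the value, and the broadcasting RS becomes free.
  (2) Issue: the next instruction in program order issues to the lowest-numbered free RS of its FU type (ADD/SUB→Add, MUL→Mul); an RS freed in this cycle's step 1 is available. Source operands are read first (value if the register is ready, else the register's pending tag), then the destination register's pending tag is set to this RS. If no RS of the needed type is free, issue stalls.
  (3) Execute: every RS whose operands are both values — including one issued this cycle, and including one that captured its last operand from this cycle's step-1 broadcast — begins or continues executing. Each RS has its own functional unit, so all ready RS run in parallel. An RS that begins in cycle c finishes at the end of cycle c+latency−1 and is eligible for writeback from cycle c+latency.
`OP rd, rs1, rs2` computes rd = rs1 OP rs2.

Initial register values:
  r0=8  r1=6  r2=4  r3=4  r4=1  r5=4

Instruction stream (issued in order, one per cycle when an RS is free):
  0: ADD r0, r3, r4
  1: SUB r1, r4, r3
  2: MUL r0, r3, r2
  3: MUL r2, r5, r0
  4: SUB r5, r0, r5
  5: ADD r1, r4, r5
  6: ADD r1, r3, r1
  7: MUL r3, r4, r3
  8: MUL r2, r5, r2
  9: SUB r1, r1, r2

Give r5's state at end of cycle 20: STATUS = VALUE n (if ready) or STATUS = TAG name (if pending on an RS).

STATUS = VALUE 12

c1: issue ADD r0<-Add1 | r0:Add1,r1:6,r2:4,r3:4,r4:1,r5:4
c2: issue SUB r1<-Add2 | r0:Add1,r1:Add2,r2:4,r3:4,r4:1,r5:4
c3: issue MUL r0<-Mul1 | r0:Mul1,r1:Add2,r2:4,r3:4,r4:1,r5:4
c4: CDB Add1=5; issue MUL r2<-Mul2 | r0:Mul1,r1:Add2,r2:Mul2,r3:4,r4:1,r5:4
c5: CDB Add2=-3; issue SUB r5<-Add1 | r0:Mul1,r1:-3,r2:Mul2,r3:4,r4:1,r5:Add1
c6: issue ADD r1<-Add2 | r0:Mul1,r1:Add2,r2:Mul2,r3:4,r4:1,r5:Add1
c7: stall | r0:Mul1,r1:Add2,r2:Mul2,r3:4,r4:1,r5:Add1
c8: CDB Mul1=16; stall | r0:16,r1:Add2,r2:Mul2,r3:4,r4:1,r5:Add1
c9: stall | r0:16,r1:Add2,r2:Mul2,r3:4,r4:1,r5:Add1
c10: stall | r0:16,r1:Add2,r2:Mul2,r3:4,r4:1,r5:Add1
c11: CDB Add1=12; issue ADD r1<-Add1 | r0:16,r1:Add1,r2:Mul2,r3:4,r4:1,r5:12
c12: issue MUL r3<-Mul1 | r0:16,r1:Add1,r2:Mul2,r3:Mul1,r4:1,r5:12
c13: CDB Mul2=64; issue MUL r2<-Mul2 | r0:16,r1:Add1,r2:Mul2,r3:Mul1,r4:1,r5:12
c14: CDB Add2=13; issue SUB r1<-Add2 | r0:16,r1:Add2,r2:Mul2,r3:Mul1,r4:1,r5:12
c15: - | r0:16,r1:Add2,r2:Mul2,r3:Mul1,r4:1,r5:12
c16: - | r0:16,r1:Add2,r2:Mul2,r3:Mul1,r4:1,r5:12
c17: CDB Add1=17 | r0:16,r1:Add2,r2:Mul2,r3:Mul1,r4:1,r5:12
c18: CDB Mul1=4 | r0:16,r1:Add2,r2:Mul2,r3:4,r4:1,r5:12
c19: CDB Mul2=768 | r0:16,r1:Add2,r2:768,r3:4,r4:1,r5:12
c20: - | r0:16,r1:Add2,r2:768,r3:4,r4:1,r5:12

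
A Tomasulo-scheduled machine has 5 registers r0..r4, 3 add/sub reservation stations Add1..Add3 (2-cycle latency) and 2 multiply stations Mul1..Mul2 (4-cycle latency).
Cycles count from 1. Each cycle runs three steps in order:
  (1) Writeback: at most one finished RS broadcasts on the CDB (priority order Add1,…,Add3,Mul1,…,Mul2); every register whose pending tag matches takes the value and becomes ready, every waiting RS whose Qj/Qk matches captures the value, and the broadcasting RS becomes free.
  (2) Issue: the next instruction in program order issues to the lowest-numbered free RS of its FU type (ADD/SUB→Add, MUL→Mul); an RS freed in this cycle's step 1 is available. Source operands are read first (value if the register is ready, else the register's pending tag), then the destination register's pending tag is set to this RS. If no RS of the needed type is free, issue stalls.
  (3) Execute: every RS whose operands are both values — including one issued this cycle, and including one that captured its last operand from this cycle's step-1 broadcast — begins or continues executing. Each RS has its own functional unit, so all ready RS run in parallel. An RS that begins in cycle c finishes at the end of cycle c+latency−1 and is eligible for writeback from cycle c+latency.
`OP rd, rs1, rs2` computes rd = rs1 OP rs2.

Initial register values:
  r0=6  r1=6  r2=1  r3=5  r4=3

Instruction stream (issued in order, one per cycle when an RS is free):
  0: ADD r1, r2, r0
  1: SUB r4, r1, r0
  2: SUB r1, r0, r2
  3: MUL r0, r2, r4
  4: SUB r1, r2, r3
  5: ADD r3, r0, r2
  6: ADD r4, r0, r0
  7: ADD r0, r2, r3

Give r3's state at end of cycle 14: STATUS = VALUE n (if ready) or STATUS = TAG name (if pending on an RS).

STATUS = VALUE 2

cycle 1: issue ADD r1<-Add1 // r0:6,r1:Add1,r2:1,r3:5,r4:3
cycle 2: issue SUB r4<-Add2 // r0:6,r1:Add1,r2:1,r3:5,r4:Add2
cycle 3: CDB Add1=7; issue SUB r1<-Add1 // r0:6,r1:Add1,r2:1,r3:5,r4:Add2
cycle 4: issue MUL r0<-Mul1 // r0:Mul1,r1:Add1,r2:1,r3:5,r4:Add2
cycle 5: CDB Add1=5; issue SUB r1<-Add1 // r0:Mul1,r1:Add1,r2:1,r3:5,r4:Add2
cycle 6: CDB Add2=1; issue ADD r3<-Add2 // r0:Mul1,r1:Add1,r2:1,r3:Add2,r4:1
cycle 7: CDB Add1=-4; issue ADD r4<-Add1 // r0:Mul1,r1:-4,r2:1,r3:Add2,r4:Add1
cycle 8: issue ADD r0<-Add3 // r0:Add3,r1:-4,r2:1,r3:Add2,r4:Add1
cycle 9: - // r0:Add3,r1:-4,r2:1,r3:Add2,r4:Add1
cycle 10: CDB Mul1=1 // r0:Add3,r1:-4,r2:1,r3:Add2,r4:Add1
cycle 11: - // r0:Add3,r1:-4,r2:1,r3:Add2,r4:Add1
cycle 12: CDB Add1=2 // r0:Add3,r1:-4,r2:1,r3:Add2,r4:2
cycle 13: CDB Add2=2 // r0:Add3,r1:-4,r2:1,r3:2,r4:2
cycle 14: - // r0:Add3,r1:-4,r2:1,r3:2,r4:2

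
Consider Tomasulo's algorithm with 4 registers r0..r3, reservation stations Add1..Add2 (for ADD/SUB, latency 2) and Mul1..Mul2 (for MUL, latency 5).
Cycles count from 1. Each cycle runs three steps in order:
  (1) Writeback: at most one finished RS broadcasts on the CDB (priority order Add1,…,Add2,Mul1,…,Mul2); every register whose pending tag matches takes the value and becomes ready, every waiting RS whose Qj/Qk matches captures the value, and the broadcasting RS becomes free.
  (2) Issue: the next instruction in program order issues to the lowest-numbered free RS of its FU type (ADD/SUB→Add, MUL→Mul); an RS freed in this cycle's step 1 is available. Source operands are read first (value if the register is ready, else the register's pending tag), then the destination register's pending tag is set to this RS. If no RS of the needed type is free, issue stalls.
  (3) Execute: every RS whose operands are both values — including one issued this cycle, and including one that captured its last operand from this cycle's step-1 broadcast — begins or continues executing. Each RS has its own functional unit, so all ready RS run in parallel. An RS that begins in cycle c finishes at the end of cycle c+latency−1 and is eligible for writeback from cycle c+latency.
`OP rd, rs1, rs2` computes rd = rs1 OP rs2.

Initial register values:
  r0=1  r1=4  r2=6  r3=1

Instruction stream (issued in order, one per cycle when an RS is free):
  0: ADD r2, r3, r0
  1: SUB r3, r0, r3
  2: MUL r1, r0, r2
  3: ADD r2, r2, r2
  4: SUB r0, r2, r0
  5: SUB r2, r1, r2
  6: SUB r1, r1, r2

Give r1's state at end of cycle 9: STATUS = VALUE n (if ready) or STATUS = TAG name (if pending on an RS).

STATUS = TAG Add2

c1: issue ADD r2<-Add1 | r0:1,r1:4,r2:Add1,r3:1
c2: issue SUB r3<-Add2 | r0:1,r1:4,r2:Add1,r3:Add2
c3: CDB Add1=2; issue MUL r1<-Mul1 | r0:1,r1:Mul1,r2:2,r3:Add2
c4: CDB Add2=0; issue ADD r2<-Add1 | r0:1,r1:Mul1,r2:Add1,r3:0
c5: issue SUB r0<-Add2 | r0:Add2,r1:Mul1,r2:Add1,r3:0
c6: CDB Add1=4; issue SUB r2<-Add1 | r0:Add2,r1:Mul1,r2:Add1,r3:0
c7: stall | r0:Add2,r1:Mul1,r2:Add1,r3:0
c8: CDB Add2=3; issue SUB r1<-Add2 | r0:3,r1:Add2,r2:Add1,r3:0
c9: CDB Mul1=2 | r0:3,r1:Add2,r2:Add1,r3:0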